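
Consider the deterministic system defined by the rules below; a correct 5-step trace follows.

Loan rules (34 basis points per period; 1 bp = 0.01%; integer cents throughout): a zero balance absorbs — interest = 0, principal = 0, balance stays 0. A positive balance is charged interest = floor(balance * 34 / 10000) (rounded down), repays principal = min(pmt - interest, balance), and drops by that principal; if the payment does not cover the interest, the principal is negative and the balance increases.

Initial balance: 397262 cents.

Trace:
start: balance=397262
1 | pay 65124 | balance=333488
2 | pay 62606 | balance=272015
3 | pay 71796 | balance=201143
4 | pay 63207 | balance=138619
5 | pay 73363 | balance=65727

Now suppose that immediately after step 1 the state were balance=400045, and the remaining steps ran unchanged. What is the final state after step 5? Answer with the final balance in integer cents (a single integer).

state after step 1 := balance=400045
2 | pay 62606 | balance=338799
3 | pay 71796 | balance=268154
4 | pay 63207 | balance=205858
5 | pay 73363 | balance=133194

133194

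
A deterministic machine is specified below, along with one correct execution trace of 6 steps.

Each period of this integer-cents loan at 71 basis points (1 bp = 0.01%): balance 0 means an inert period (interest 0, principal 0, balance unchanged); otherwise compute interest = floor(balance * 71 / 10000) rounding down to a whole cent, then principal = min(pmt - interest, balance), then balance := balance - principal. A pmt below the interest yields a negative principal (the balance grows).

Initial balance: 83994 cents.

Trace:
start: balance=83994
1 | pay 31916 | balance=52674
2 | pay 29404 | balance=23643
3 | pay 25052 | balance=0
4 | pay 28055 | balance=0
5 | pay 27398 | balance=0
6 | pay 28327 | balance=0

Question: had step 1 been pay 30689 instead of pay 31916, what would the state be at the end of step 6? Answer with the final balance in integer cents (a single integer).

0

(re-executing from step 1 with the substitution; state before step 1: balance=83994)
1 | pay 30689 | balance=53901
2 | pay 29404 | balance=24879
3 | pay 25052 | balance=3
4 | pay 28055 | balance=0
5 | pay 27398 | balance=0
6 | pay 28327 | balance=0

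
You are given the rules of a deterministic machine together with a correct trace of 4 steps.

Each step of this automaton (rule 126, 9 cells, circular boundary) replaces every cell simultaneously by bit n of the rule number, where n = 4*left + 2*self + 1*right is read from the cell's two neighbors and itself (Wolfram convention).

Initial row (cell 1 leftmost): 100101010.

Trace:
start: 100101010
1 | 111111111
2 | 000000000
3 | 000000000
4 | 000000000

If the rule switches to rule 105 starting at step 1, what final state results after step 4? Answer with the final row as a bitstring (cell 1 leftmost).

011010001

(re-executing steps 1..4 under rule 105; state before step 1: 100101010)
1 | 000010101
2 | 011001010
3 | 011000100
4 | 011010001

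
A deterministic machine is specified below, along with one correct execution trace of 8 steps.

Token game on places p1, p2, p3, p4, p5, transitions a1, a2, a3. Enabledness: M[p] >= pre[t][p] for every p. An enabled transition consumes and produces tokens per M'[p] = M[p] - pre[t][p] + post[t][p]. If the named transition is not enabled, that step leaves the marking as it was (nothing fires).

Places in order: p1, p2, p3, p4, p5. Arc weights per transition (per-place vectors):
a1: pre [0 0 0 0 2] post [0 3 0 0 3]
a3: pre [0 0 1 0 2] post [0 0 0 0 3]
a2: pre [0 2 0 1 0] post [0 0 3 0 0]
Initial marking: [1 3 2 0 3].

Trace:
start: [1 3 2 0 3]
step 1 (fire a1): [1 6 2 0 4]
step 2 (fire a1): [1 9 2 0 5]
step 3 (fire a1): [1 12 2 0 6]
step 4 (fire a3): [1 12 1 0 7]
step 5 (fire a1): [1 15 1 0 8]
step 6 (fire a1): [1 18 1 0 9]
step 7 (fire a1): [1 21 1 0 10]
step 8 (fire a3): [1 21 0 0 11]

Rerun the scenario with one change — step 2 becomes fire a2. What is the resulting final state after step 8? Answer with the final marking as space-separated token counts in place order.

(re-executing from step 2 with the substitution; state before step 2: [1 6 2 0 4])
step 2 (fire a2): [1 6 2 0 4]
step 3 (fire a1): [1 9 2 0 5]
step 4 (fire a3): [1 9 1 0 6]
step 5 (fire a1): [1 12 1 0 7]
step 6 (fire a1): [1 15 1 0 8]
step 7 (fire a1): [1 18 1 0 9]
step 8 (fire a3): [1 18 0 0 10]

1 18 0 0 10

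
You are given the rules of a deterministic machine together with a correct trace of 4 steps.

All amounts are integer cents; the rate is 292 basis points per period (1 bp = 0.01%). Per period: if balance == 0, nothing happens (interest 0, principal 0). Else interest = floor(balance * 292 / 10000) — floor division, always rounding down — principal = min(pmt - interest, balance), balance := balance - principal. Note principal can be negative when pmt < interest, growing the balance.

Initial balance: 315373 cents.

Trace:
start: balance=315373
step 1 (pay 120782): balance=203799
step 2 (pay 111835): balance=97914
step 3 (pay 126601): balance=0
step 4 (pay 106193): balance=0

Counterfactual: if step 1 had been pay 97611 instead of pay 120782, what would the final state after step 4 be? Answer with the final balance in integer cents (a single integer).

(re-executing from step 1 with the substitution; state before step 1: balance=315373)
step 1 (pay 97611): balance=226970
step 2 (pay 111835): balance=121762
step 3 (pay 126601): balance=0
step 4 (pay 106193): balance=0

0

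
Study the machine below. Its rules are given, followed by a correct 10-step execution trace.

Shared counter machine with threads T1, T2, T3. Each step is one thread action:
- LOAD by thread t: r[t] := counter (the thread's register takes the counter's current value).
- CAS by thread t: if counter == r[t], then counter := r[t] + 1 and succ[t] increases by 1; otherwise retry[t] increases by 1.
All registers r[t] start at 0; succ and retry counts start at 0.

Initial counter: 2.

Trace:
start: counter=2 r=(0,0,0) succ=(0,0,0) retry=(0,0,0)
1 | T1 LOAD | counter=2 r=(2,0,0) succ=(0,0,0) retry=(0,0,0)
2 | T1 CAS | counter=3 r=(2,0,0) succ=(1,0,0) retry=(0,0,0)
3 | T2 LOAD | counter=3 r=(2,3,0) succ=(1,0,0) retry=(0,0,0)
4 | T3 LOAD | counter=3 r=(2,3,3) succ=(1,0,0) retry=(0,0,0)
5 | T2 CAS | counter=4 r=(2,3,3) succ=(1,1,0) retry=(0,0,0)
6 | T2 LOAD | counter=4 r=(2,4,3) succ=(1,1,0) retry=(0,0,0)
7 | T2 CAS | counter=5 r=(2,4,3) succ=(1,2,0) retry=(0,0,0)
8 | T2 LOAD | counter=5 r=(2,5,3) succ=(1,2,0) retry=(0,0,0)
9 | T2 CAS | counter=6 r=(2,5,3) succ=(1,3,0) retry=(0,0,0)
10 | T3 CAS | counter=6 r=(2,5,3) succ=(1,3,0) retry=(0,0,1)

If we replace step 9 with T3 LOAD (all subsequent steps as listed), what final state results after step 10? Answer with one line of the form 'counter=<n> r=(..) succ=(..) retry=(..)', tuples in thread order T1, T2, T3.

(re-executing from step 9 with the substitution; state before step 9: counter=5 r=(2,5,3) succ=(1,2,0) retry=(0,0,0))
9 | T3 LOAD | counter=5 r=(2,5,5) succ=(1,2,0) retry=(0,0,0)
10 | T3 CAS | counter=6 r=(2,5,5) succ=(1,2,1) retry=(0,0,0)

counter=6 r=(2,5,5) succ=(1,2,1) retry=(0,0,0)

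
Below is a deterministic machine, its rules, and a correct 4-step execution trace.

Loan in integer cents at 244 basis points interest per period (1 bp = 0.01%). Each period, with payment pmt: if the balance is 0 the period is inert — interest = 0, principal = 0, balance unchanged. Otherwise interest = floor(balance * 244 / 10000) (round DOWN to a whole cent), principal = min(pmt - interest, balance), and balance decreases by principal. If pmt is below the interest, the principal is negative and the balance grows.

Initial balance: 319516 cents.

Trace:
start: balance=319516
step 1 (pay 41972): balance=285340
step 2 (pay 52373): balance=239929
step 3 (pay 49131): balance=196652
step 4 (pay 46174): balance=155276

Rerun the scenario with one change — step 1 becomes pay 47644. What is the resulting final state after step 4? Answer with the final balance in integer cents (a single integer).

149178

(re-executing from step 1 with the substitution; state before step 1: balance=319516)
step 1 (pay 47644): balance=279668
step 2 (pay 52373): balance=234118
step 3 (pay 49131): balance=190699
step 4 (pay 46174): balance=149178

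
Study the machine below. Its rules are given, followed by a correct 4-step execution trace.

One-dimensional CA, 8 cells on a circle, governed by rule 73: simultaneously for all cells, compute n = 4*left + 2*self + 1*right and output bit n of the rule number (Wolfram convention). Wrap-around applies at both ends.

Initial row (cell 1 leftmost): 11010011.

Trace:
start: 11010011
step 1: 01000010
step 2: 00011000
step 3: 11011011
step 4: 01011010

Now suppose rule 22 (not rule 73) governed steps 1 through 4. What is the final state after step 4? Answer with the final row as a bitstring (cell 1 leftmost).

(re-executing steps 1..4 under rule 22; state before step 1: 11010011)
step 1: 00011100
step 2: 00100010
step 3: 01110111
step 4: 00000000

00000000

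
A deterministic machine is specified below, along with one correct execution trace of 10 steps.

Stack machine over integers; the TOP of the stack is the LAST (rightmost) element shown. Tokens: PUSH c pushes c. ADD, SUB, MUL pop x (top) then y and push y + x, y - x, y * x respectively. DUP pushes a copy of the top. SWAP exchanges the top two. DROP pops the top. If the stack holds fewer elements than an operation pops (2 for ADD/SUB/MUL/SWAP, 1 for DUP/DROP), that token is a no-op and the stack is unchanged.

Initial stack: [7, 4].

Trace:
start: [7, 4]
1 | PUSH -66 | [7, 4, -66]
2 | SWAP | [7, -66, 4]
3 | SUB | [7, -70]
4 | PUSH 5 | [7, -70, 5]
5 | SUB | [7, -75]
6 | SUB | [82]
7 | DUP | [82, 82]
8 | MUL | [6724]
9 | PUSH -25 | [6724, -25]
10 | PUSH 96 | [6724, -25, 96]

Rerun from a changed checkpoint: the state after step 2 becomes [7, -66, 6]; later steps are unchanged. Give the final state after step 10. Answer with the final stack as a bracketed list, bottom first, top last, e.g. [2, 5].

[7056, -25, 96]

state after step 2 := [7, -66, 6]
3 | SUB | [7, -72]
4 | PUSH 5 | [7, -72, 5]
5 | SUB | [7, -77]
6 | SUB | [84]
7 | DUP | [84, 84]
8 | MUL | [7056]
9 | PUSH -25 | [7056, -25]
10 | PUSH 96 | [7056, -25, 96]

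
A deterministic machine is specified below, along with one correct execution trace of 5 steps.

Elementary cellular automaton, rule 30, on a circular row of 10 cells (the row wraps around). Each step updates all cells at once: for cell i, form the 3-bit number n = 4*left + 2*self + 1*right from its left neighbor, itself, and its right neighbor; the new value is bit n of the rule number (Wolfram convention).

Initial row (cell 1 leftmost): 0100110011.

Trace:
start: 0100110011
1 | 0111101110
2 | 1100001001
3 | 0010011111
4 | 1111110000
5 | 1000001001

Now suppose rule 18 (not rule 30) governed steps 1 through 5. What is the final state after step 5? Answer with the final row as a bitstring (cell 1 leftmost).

(re-executing steps 1..5 under rule 18; state before step 1: 0100110011)
1 | 0011001100
2 | 0100110010
3 | 1011001101
4 | 0000110000
5 | 0001001000

0001001000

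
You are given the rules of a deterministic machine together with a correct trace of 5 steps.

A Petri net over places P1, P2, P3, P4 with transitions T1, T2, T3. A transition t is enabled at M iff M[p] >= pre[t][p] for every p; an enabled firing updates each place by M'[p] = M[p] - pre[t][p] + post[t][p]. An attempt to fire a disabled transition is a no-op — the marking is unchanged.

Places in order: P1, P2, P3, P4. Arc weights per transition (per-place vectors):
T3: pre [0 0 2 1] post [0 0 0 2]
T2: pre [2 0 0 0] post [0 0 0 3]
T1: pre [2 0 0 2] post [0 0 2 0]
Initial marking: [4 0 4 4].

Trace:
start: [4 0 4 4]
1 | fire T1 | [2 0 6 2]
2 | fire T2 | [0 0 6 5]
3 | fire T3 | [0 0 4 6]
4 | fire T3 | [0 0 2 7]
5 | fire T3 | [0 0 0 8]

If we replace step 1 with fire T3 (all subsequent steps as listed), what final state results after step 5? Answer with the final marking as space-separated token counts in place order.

2 0 0 9

(re-executing from step 1 with the substitution; state before step 1: [4 0 4 4])
1 | fire T3 | [4 0 2 5]
2 | fire T2 | [2 0 2 8]
3 | fire T3 | [2 0 0 9]
4 | fire T3 | [2 0 0 9]
5 | fire T3 | [2 0 0 9]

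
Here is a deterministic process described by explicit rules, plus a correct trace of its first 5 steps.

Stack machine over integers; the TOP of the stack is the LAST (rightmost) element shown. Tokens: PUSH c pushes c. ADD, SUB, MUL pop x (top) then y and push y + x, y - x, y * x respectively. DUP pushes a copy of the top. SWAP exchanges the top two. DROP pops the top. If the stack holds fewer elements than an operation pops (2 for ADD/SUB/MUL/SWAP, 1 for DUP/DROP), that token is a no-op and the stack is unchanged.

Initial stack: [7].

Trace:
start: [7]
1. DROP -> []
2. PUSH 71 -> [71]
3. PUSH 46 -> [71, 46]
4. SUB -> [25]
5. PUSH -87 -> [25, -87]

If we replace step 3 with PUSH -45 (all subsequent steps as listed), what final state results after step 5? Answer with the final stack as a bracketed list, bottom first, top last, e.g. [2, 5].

[116, -87]

(re-executing from step 3 with the substitution; state before step 3: [71])
3. PUSH -45 -> [71, -45]
4. SUB -> [116]
5. PUSH -87 -> [116, -87]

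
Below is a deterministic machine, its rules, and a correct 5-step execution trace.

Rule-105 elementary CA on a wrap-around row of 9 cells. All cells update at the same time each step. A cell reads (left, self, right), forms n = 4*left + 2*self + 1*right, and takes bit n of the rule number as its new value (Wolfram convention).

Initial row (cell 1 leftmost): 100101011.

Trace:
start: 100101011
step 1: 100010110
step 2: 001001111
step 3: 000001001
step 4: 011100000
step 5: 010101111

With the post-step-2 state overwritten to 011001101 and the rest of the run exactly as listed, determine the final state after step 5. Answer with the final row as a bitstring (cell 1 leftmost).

110000110

state after step 2 := 011001101
step 3: 111001110
step 4: 101001011
step 5: 110000110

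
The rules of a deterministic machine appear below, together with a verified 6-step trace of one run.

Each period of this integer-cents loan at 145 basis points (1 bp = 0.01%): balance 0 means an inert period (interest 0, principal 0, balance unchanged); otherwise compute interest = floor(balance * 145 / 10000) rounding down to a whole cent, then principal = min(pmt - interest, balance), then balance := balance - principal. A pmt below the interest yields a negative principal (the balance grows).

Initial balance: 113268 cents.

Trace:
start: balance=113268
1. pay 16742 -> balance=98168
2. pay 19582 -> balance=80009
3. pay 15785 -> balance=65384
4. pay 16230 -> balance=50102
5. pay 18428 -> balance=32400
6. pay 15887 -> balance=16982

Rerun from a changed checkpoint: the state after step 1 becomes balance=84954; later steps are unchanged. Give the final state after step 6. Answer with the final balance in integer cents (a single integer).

state after step 1 := balance=84954
2. pay 19582 -> balance=66603
3. pay 15785 -> balance=51783
4. pay 16230 -> balance=36303
5. pay 18428 -> balance=18401
6. pay 15887 -> balance=2780

2780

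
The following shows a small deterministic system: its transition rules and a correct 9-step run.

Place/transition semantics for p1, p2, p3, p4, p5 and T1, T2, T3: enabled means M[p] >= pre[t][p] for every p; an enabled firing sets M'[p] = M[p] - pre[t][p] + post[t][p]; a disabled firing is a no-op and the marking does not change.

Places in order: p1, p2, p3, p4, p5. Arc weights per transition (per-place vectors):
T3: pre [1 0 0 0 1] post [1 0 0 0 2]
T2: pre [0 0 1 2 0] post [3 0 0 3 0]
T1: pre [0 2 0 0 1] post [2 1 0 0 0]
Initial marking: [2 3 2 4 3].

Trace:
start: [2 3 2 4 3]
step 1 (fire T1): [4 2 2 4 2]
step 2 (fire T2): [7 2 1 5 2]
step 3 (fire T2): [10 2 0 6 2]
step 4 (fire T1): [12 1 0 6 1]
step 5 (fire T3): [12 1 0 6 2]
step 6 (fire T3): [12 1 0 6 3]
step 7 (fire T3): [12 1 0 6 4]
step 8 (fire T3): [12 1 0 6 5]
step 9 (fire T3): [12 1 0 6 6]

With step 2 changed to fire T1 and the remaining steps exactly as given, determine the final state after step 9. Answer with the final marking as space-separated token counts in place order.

9 1 1 5 6

(re-executing from step 2 with the substitution; state before step 2: [4 2 2 4 2])
step 2 (fire T1): [6 1 2 4 1]
step 3 (fire T2): [9 1 1 5 1]
step 4 (fire T1): [9 1 1 5 1]
step 5 (fire T3): [9 1 1 5 2]
step 6 (fire T3): [9 1 1 5 3]
step 7 (fire T3): [9 1 1 5 4]
step 8 (fire T3): [9 1 1 5 5]
step 9 (fire T3): [9 1 1 5 6]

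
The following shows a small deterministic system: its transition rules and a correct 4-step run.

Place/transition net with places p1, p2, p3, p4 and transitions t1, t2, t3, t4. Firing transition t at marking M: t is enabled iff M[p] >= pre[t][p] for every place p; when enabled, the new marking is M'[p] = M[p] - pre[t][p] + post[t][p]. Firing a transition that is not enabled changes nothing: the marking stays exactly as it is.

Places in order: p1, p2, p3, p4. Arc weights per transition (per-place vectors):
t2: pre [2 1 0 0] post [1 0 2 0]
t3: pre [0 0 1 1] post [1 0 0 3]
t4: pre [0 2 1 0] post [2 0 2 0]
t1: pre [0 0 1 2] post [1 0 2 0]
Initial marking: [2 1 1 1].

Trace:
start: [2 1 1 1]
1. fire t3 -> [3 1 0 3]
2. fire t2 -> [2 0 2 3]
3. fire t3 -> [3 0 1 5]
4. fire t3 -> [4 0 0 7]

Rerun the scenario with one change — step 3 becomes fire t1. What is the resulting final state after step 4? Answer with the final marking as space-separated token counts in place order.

(re-executing from step 3 with the substitution; state before step 3: [2 0 2 3])
3. fire t1 -> [3 0 3 1]
4. fire t3 -> [4 0 2 3]

4 0 2 3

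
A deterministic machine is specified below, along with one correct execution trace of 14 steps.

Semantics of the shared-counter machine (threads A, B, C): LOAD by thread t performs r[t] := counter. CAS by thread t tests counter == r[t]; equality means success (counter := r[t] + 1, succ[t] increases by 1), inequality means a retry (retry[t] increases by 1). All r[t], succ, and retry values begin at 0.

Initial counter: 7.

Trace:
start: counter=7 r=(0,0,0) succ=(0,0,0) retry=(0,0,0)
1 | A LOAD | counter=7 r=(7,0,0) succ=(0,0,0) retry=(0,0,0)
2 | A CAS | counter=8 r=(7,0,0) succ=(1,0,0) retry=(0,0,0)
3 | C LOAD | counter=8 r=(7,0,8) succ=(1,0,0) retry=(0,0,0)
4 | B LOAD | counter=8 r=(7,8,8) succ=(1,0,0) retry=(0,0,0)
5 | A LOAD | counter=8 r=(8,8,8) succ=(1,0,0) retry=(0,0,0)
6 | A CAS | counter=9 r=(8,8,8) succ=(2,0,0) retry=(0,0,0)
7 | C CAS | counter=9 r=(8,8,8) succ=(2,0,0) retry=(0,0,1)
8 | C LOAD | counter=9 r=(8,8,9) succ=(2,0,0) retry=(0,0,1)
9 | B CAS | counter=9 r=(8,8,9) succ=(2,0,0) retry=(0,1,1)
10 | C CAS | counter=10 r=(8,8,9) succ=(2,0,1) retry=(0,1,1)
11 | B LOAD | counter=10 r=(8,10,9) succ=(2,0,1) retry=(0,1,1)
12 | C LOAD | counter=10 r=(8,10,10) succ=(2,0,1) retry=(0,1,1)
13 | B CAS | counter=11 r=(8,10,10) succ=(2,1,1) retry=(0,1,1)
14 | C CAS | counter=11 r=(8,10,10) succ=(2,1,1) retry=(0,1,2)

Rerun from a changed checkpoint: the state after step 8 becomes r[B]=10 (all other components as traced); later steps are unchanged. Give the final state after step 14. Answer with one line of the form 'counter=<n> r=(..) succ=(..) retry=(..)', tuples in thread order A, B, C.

counter=11 r=(8,10,10) succ=(2,1,1) retry=(0,1,2)

state after step 8 := counter=9 r=(8,10,9) succ=(2,0,0) retry=(0,0,1)
9 | B CAS | counter=9 r=(8,10,9) succ=(2,0,0) retry=(0,1,1)
10 | C CAS | counter=10 r=(8,10,9) succ=(2,0,1) retry=(0,1,1)
11 | B LOAD | counter=10 r=(8,10,9) succ=(2,0,1) retry=(0,1,1)
12 | C LOAD | counter=10 r=(8,10,10) succ=(2,0,1) retry=(0,1,1)
13 | B CAS | counter=11 r=(8,10,10) succ=(2,1,1) retry=(0,1,1)
14 | C CAS | counter=11 r=(8,10,10) succ=(2,1,1) retry=(0,1,2)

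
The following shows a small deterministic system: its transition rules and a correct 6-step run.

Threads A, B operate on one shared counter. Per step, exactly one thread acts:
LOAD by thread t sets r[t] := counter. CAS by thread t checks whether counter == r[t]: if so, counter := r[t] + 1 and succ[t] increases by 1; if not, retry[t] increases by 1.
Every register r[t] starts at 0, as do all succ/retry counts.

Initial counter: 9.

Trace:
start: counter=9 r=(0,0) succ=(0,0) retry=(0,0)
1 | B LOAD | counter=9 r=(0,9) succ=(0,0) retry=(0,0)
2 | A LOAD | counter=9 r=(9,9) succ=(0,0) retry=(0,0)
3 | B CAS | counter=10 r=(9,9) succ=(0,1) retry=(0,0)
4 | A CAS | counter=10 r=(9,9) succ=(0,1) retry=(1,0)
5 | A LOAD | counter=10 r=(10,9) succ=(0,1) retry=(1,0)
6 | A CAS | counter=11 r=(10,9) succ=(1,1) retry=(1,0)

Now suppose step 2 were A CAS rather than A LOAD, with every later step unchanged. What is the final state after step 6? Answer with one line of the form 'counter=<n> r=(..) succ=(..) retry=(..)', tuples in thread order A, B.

counter=11 r=(10,9) succ=(1,1) retry=(2,0)

(re-executing from step 2 with the substitution; state before step 2: counter=9 r=(0,9) succ=(0,0) retry=(0,0))
2 | A CAS | counter=9 r=(0,9) succ=(0,0) retry=(1,0)
3 | B CAS | counter=10 r=(0,9) succ=(0,1) retry=(1,0)
4 | A CAS | counter=10 r=(0,9) succ=(0,1) retry=(2,0)
5 | A LOAD | counter=10 r=(10,9) succ=(0,1) retry=(2,0)
6 | A CAS | counter=11 r=(10,9) succ=(1,1) retry=(2,0)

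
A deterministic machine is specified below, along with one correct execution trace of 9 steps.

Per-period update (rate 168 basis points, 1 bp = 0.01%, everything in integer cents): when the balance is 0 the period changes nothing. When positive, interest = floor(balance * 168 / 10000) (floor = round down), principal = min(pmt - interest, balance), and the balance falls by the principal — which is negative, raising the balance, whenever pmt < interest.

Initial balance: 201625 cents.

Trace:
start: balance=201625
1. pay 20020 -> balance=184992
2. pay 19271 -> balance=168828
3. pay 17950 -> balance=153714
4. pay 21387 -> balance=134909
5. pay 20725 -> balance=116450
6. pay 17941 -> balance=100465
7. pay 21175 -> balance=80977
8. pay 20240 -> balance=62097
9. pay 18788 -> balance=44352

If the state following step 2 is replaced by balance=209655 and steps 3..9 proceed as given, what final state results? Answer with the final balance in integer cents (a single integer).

90228

state after step 2 := balance=209655
3. pay 17950 -> balance=195227
4. pay 21387 -> balance=177119
5. pay 20725 -> balance=159369
6. pay 17941 -> balance=144105
7. pay 21175 -> balance=125350
8. pay 20240 -> balance=107215
9. pay 18788 -> balance=90228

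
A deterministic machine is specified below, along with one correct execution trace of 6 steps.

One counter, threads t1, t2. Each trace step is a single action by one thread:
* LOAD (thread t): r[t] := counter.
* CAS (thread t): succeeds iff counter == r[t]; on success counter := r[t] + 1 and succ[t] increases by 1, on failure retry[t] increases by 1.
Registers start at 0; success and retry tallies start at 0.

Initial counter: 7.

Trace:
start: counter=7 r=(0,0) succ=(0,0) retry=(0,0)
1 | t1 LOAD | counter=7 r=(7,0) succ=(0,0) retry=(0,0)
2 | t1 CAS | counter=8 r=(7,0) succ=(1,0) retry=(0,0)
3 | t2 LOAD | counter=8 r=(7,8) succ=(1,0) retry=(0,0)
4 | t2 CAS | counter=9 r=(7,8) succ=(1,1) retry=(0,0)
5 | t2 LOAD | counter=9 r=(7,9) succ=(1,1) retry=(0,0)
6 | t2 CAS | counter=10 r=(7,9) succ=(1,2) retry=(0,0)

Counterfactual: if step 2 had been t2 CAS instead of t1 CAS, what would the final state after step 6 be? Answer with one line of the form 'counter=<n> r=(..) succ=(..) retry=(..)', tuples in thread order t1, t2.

(re-executing from step 2 with the substitution; state before step 2: counter=7 r=(7,0) succ=(0,0) retry=(0,0))
2 | t2 CAS | counter=7 r=(7,0) succ=(0,0) retry=(0,1)
3 | t2 LOAD | counter=7 r=(7,7) succ=(0,0) retry=(0,1)
4 | t2 CAS | counter=8 r=(7,7) succ=(0,1) retry=(0,1)
5 | t2 LOAD | counter=8 r=(7,8) succ=(0,1) retry=(0,1)
6 | t2 CAS | counter=9 r=(7,8) succ=(0,2) retry=(0,1)

counter=9 r=(7,8) succ=(0,2) retry=(0,1)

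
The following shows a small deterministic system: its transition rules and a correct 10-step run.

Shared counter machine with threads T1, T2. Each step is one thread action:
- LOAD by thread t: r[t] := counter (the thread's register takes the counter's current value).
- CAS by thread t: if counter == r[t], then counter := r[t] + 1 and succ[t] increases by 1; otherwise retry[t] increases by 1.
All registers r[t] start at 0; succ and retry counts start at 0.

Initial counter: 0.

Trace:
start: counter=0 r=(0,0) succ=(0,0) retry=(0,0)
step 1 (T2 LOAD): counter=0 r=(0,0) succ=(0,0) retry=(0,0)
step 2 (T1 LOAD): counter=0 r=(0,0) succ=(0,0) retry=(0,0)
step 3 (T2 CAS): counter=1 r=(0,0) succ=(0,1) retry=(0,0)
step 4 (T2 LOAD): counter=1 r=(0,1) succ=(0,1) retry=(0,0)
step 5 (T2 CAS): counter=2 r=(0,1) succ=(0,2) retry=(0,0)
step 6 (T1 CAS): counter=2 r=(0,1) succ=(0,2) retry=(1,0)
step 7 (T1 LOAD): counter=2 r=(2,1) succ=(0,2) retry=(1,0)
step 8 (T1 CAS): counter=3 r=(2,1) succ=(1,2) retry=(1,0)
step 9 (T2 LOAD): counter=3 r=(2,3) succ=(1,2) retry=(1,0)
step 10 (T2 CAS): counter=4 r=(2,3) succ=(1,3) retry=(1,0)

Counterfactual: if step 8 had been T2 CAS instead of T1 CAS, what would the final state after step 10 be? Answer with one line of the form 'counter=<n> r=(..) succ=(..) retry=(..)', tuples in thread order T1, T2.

(re-executing from step 8 with the substitution; state before step 8: counter=2 r=(2,1) succ=(0,2) retry=(1,0))
step 8 (T2 CAS): counter=2 r=(2,1) succ=(0,2) retry=(1,1)
step 9 (T2 LOAD): counter=2 r=(2,2) succ=(0,2) retry=(1,1)
step 10 (T2 CAS): counter=3 r=(2,2) succ=(0,3) retry=(1,1)

counter=3 r=(2,2) succ=(0,3) retry=(1,1)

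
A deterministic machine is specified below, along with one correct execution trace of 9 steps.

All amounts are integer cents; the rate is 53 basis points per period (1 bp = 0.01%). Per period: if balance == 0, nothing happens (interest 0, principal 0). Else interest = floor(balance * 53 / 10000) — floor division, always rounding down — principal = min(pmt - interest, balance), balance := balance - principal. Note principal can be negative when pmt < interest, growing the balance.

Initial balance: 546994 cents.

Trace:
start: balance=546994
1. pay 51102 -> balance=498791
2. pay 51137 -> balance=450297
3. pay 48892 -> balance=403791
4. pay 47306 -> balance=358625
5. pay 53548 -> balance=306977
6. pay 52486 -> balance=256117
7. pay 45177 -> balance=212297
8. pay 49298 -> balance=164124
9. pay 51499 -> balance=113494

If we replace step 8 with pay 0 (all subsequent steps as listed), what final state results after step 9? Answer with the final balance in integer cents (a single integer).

163054

(re-executing from step 8 with the substitution; state before step 8: balance=212297)
8. pay 0 -> balance=213422
9. pay 51499 -> balance=163054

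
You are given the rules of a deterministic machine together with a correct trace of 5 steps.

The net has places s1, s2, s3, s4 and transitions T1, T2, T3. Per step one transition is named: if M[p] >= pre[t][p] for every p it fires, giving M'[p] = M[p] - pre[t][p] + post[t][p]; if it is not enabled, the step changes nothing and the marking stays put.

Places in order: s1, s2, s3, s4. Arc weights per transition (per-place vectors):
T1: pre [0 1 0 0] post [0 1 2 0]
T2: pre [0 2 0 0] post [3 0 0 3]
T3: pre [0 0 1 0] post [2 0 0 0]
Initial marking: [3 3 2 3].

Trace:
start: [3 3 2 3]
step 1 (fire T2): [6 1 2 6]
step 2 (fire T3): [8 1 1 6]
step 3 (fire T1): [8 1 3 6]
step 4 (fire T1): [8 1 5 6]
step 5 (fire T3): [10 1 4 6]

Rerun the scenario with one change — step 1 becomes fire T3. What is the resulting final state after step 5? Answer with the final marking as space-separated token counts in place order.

9 3 3 3

(re-executing from step 1 with the substitution; state before step 1: [3 3 2 3])
step 1 (fire T3): [5 3 1 3]
step 2 (fire T3): [7 3 0 3]
step 3 (fire T1): [7 3 2 3]
step 4 (fire T1): [7 3 4 3]
step 5 (fire T3): [9 3 3 3]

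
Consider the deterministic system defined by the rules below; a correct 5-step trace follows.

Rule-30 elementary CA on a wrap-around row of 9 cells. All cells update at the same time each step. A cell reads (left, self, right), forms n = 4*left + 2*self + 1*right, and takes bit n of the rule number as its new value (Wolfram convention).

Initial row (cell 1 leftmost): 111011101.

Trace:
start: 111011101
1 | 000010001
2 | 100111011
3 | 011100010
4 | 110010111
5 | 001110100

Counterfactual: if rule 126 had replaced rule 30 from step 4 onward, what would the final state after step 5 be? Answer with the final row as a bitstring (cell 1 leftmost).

011111100

(re-executing steps 4..5 under rule 126; state before step 4: 011100010)
4 | 110110111
5 | 011111100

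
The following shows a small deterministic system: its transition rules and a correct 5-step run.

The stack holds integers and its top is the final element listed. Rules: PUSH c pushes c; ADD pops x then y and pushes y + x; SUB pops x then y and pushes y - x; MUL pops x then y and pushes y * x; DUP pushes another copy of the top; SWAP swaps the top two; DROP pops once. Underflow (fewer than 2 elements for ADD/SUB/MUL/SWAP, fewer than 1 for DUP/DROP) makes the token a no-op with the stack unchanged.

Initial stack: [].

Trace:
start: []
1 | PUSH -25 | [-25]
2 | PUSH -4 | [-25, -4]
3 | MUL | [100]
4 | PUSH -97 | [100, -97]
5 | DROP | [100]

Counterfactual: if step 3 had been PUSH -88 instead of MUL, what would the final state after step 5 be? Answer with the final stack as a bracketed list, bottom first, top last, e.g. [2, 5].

(re-executing from step 3 with the substitution; state before step 3: [-25, -4])
3 | PUSH -88 | [-25, -4, -88]
4 | PUSH -97 | [-25, -4, -88, -97]
5 | DROP | [-25, -4, -88]

[-25, -4, -88]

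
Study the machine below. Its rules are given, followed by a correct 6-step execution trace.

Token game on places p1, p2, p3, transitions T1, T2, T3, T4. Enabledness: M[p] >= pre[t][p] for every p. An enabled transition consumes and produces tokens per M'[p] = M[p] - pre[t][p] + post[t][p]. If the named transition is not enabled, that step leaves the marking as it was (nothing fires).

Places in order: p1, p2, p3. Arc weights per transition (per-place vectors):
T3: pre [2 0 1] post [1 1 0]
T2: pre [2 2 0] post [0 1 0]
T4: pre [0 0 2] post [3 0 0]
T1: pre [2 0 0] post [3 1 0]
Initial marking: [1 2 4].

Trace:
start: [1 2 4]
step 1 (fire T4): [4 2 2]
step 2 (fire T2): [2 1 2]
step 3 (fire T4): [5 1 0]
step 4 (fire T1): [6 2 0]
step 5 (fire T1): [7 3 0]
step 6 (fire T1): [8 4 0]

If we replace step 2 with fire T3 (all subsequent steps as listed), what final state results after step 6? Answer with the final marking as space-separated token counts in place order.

(re-executing from step 2 with the substitution; state before step 2: [4 2 2])
step 2 (fire T3): [3 3 1]
step 3 (fire T4): [3 3 1]
step 4 (fire T1): [4 4 1]
step 5 (fire T1): [5 5 1]
step 6 (fire T1): [6 6 1]

6 6 1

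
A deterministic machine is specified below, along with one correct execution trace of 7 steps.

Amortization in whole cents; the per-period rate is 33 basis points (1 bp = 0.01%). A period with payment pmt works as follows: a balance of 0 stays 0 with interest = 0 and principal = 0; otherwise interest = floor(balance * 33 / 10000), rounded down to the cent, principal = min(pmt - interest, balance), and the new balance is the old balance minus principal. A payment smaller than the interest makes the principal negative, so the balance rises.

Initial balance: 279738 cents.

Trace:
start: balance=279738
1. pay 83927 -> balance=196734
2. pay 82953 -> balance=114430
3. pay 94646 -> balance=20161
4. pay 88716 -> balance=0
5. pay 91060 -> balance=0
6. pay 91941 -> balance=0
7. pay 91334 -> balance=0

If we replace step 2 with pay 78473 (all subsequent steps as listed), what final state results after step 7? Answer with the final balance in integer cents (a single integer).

(re-executing from step 2 with the substitution; state before step 2: balance=196734)
2. pay 78473 -> balance=118910
3. pay 94646 -> balance=24656
4. pay 88716 -> balance=0
5. pay 91060 -> balance=0
6. pay 91941 -> balance=0
7. pay 91334 -> balance=0

0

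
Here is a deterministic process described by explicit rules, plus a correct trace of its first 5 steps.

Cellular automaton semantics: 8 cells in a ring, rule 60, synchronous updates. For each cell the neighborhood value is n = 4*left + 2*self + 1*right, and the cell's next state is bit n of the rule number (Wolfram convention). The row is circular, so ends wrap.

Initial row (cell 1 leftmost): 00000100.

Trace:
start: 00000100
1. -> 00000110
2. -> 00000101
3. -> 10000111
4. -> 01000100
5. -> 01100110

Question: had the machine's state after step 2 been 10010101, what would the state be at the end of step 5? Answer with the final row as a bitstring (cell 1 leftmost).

state after step 2 := 10010101
3. -> 01011111
4. -> 11110000
5. -> 10001000

10001000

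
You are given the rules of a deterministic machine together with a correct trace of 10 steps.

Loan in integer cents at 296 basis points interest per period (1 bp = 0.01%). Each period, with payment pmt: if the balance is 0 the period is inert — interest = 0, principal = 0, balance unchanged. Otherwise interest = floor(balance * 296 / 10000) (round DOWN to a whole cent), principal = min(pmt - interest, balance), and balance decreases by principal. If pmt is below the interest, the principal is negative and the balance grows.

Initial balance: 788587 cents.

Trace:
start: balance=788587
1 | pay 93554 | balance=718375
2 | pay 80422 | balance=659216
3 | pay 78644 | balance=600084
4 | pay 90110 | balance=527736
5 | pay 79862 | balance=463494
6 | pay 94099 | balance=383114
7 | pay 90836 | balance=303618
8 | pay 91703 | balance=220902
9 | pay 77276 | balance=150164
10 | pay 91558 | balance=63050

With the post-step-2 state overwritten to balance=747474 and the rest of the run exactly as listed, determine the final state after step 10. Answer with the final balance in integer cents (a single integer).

174506

state after step 2 := balance=747474
3 | pay 78644 | balance=690955
4 | pay 90110 | balance=621297
5 | pay 79862 | balance=559825
6 | pay 94099 | balance=482296
7 | pay 90836 | balance=405735
8 | pay 91703 | balance=326041
9 | pay 77276 | balance=258415
10 | pay 91558 | balance=174506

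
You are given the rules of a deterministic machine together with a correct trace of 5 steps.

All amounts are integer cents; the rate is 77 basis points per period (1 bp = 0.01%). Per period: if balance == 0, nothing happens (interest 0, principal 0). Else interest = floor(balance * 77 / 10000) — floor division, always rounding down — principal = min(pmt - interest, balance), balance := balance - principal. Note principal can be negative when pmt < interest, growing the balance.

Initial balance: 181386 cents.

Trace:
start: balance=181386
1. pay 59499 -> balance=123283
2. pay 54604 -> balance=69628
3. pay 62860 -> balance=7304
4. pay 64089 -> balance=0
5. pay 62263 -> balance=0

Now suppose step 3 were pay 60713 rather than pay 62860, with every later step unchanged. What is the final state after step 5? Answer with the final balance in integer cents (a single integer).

(re-executing from step 3 with the substitution; state before step 3: balance=69628)
3. pay 60713 -> balance=9451
4. pay 64089 -> balance=0
5. pay 62263 -> balance=0

0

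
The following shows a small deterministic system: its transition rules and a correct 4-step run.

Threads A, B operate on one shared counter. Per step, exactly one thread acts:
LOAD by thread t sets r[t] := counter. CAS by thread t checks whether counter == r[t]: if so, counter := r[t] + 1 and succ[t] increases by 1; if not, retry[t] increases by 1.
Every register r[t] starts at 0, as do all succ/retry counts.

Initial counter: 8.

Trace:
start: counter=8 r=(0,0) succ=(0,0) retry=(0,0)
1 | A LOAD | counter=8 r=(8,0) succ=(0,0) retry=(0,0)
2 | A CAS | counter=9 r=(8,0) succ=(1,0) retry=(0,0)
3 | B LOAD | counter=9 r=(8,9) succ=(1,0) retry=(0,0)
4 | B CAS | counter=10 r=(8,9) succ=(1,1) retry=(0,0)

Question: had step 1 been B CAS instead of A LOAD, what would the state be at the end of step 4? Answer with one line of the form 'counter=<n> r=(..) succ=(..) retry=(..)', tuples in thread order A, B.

(re-executing from step 1 with the substitution; state before step 1: counter=8 r=(0,0) succ=(0,0) retry=(0,0))
1 | B CAS | counter=8 r=(0,0) succ=(0,0) retry=(0,1)
2 | A CAS | counter=8 r=(0,0) succ=(0,0) retry=(1,1)
3 | B LOAD | counter=8 r=(0,8) succ=(0,0) retry=(1,1)
4 | B CAS | counter=9 r=(0,8) succ=(0,1) retry=(1,1)

counter=9 r=(0,8) succ=(0,1) retry=(1,1)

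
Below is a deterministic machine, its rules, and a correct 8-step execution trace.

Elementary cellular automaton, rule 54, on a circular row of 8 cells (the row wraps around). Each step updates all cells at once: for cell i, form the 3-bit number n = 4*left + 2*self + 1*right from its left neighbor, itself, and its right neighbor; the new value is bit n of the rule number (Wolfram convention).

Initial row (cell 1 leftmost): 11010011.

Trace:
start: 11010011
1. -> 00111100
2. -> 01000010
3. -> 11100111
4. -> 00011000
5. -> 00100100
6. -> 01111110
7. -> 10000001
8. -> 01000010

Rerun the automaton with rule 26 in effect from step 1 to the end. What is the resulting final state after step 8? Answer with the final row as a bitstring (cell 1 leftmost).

(re-executing steps 1..8 under rule 26; state before step 1: 11010011)
1. -> 00001110
2. -> 00011001
3. -> 10110110
4. -> 00100100
5. -> 01011010
6. -> 10010001
7. -> 01101011
8. -> 01000010

01000010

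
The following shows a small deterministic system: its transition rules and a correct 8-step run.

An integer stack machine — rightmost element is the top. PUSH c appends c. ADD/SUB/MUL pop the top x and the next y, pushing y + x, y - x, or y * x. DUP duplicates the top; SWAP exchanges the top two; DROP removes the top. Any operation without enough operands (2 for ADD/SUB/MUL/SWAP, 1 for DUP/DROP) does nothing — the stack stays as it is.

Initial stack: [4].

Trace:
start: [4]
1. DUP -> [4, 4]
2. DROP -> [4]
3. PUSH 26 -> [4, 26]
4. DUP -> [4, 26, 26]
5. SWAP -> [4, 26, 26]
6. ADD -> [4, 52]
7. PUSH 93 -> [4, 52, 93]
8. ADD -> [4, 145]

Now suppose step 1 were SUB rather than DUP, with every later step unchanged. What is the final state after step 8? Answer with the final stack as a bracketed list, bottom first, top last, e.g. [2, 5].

(re-executing from step 1 with the substitution; state before step 1: [4])
1. SUB -> [4]
2. DROP -> []
3. PUSH 26 -> [26]
4. DUP -> [26, 26]
5. SWAP -> [26, 26]
6. ADD -> [52]
7. PUSH 93 -> [52, 93]
8. ADD -> [145]

[145]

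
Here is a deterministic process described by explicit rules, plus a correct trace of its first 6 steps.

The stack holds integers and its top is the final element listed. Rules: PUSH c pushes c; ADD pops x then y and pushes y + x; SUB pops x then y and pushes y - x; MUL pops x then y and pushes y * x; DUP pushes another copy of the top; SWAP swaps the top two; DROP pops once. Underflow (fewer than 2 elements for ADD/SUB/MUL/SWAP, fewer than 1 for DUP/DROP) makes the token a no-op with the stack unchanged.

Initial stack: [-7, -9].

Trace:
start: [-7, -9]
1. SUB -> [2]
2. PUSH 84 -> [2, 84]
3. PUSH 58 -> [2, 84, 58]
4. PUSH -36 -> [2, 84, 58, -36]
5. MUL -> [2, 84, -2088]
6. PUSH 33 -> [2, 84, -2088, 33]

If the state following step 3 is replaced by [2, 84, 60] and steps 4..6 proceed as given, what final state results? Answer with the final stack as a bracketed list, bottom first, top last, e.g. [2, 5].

state after step 3 := [2, 84, 60]
4. PUSH -36 -> [2, 84, 60, -36]
5. MUL -> [2, 84, -2160]
6. PUSH 33 -> [2, 84, -2160, 33]

[2, 84, -2160, 33]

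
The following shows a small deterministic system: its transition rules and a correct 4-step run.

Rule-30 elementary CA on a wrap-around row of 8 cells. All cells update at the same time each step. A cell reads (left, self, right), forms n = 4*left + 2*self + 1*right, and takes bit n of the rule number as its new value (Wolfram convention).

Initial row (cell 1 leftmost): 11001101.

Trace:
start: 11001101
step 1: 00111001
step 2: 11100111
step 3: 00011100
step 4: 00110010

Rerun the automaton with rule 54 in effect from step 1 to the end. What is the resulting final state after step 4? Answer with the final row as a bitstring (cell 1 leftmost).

(re-executing steps 1..4 under rule 54; state before step 1: 11001101)
step 1: 00110010
step 2: 01001111
step 3: 11110000
step 4: 00001001

00001001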